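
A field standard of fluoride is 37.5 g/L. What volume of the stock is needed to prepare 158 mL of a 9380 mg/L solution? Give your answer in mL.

9380 mg/L = 9.38 g/L.
V₁ = C₂V₂/C₁ = 9.38 × 158 / 37.5 = 39.5 mL.

39.5 mL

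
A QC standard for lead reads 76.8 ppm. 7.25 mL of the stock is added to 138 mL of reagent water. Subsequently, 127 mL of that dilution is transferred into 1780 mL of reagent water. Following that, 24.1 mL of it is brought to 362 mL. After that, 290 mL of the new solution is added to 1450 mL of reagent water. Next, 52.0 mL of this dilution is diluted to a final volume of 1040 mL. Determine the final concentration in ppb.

Overall dilution factor = 20.03 × 15.02 × 15.02 × 6 × 20 = 5.42 × 10⁵.
76.8 ppm / 5.42 × 10⁵ = 1.42 × 10⁻⁴ ppm = 0.142 ppb.

0.142 ppb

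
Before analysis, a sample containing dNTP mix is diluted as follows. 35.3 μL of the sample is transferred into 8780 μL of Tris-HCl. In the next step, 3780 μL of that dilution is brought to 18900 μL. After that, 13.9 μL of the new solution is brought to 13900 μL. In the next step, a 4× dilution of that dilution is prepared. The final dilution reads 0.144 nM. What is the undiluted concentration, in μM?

Overall dilution factor = 249.7 × 5 × 1000 × 4 = 4.99 × 10⁶.
Original = 0.144 nM × 4.99 × 10⁶ = 7.19 × 10⁵ nM = 719 μM.

719 μM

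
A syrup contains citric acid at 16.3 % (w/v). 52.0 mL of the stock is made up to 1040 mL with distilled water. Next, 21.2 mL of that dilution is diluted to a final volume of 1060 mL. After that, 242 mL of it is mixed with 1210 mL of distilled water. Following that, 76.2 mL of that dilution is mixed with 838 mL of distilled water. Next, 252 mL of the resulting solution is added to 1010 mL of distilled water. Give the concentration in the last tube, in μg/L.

Overall dilution factor = 20 × 50 × 6 × 12.00 × 5.008 = 3.60 × 10⁵.
16.3 % (w/v) / 3.60 × 10⁵ = 4.52 × 10⁻⁵ % (w/v) = 452 μg/L.

452 μg/L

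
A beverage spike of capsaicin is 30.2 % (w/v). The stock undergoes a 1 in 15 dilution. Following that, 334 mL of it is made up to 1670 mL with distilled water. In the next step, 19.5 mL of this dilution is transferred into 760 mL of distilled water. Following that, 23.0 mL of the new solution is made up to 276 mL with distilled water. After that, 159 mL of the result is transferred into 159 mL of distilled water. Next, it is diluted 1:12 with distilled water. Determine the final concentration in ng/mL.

350 ng/mL

Overall dilution factor = 15 × 5 × 39.97 × 12 × 2 × 12 = 8.63 × 10⁵.
30.2 % (w/v) / 8.63 × 10⁵ = 3.50 × 10⁻⁵ % (w/v) = 350 ng/mL.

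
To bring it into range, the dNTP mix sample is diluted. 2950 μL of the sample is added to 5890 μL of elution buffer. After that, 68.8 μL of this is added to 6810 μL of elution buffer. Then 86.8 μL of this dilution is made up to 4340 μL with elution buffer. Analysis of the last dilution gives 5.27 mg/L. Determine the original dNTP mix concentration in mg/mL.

Overall dilution factor = 2.997 × 99.98 × 50 = 1.50 × 10⁴.
Original = 5.27 mg/L × 1.50 × 10⁴ = 7.89 × 10⁴ mg/L = 78.9 mg/mL.

78.9 mg/mL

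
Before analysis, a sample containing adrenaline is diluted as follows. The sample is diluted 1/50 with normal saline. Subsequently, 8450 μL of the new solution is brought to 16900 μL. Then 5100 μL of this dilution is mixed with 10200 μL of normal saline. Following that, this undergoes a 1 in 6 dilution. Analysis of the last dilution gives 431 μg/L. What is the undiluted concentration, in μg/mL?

776 μg/mL

Overall dilution factor = 50 × 2 × 3 × 6 = 1800.
Original = 431 μg/L × 1800 = 7.76 × 10⁵ μg/L = 776 μg/mL.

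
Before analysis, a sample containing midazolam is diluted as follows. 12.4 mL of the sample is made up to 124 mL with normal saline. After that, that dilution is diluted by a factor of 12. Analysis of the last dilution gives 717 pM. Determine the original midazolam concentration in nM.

Overall dilution factor = 10 × 12 = 120.
Original = 717 pM × 120 = 8.60 × 10⁴ pM = 86.0 nM.

86.0 nM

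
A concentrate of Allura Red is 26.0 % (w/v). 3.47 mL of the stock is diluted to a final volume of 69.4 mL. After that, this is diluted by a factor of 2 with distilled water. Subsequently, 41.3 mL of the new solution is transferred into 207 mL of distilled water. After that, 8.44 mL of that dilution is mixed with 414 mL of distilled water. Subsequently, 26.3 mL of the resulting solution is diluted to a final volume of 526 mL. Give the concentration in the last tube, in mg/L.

Overall dilution factor = 20 × 2 × 6.012 × 50.05 × 20 = 2.41 × 10⁵.
26.0 % (w/v) / 2.41 × 10⁵ = 1.08 × 10⁻⁴ % (w/v) = 1.08 mg/L.

1.08 mg/L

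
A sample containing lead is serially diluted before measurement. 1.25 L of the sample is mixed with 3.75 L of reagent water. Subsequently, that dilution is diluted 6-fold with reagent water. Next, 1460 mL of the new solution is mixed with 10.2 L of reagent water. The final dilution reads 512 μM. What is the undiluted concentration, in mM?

Overall dilution factor = 4 × 6 × 7.986 = 192.
Original = 512 μM × 192 = 9.81 × 10⁴ μM = 98.1 mM.

98.1 mM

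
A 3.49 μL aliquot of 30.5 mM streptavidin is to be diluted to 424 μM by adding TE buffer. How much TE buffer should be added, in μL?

424 μM = 0.424 mM.
V₂ = C₁V₁/C₂ = 30.5 × 3.49 / 0.424 = 251 μL.
Diluent to add = V₂ − V₁ = 251 − 3.49 = 248 μL.

248 μL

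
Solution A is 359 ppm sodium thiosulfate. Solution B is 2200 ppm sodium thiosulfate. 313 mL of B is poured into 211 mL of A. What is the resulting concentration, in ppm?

1460 ppm

C_mix = (C_A·V_A + C_B·V_B)/(V_A + V_B) = (359×211 + 2200×313) / 524.0 = 1459 ppm.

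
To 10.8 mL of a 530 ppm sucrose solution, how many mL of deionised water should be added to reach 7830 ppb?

7830 ppb = 7.83 ppm.
V₂ = C₁V₁/C₂ = 530 × 10.8 / 7.83 = 731 mL.
Diluent to add = V₂ − V₁ = 731 − 10.8 = 720 mL.

720 mL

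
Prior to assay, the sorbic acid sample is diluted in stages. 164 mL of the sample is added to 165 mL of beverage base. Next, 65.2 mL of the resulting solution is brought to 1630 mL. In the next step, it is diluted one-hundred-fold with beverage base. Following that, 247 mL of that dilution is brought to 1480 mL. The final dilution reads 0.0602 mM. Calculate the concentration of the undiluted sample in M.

Overall dilution factor = 2.006 × 25 × 100 × 5.992 = 3.01 × 10⁴.
Original = 0.0602 mM × 3.01 × 10⁴ = 1809 mM = 1.81 M.

1.81 M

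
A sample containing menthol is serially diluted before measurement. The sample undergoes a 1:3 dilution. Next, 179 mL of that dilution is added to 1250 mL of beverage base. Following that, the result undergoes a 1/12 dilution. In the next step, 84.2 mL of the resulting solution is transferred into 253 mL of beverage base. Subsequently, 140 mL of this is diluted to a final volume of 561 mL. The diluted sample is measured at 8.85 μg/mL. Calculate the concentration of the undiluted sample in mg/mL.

40.8 mg/mL

Overall dilution factor = 3 × 7.983 × 12 × 4.005 × 4.007 = 4612.
Original = 8.85 μg/mL × 4612 = 4.08 × 10⁴ μg/mL = 40.8 mg/mL.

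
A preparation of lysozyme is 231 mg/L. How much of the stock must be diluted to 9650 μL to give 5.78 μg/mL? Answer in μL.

241 μL

5.78 μg/mL = 5.78 mg/L.
V₁ = C₂V₂/C₁ = 5.78 × 9650 / 231 = 241 μL.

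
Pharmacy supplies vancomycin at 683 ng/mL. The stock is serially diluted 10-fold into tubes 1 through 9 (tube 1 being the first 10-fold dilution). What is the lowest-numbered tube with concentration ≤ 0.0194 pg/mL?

tube 8

Tube n has concentration 683 ng/mL / 10ⁿ.
Need 10ⁿ ≥ 683 ng/mL / 0.0194 pg/mL = 3.52 × 10⁷, so n ≥ 7.55.
First such tube: n = 8.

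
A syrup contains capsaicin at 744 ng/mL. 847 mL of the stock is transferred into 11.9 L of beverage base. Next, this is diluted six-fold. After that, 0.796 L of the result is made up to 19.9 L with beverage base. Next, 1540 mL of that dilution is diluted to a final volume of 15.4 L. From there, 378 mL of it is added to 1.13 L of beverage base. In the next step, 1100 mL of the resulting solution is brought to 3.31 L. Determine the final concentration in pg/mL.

Overall dilution factor = 15.05 × 6 × 25 × 10 × 3.989 × 3.009 = 2.71 × 10⁵.
744 ng/mL / 2.71 × 10⁵ = 2.75 × 10⁻³ ng/mL = 2.75 pg/mL.

2.75 pg/mL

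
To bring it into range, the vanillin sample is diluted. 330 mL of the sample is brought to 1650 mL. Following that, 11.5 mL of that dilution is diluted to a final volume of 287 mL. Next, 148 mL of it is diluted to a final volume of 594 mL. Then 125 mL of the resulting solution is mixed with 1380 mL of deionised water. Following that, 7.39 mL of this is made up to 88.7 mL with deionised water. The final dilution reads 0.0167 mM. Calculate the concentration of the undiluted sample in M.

1.21 M

Overall dilution factor = 5 × 24.96 × 4.014 × 12.04 × 12.00 = 7.24 × 10⁴.
Original = 0.0167 mM × 7.24 × 10⁴ = 1209 mM = 1.21 M.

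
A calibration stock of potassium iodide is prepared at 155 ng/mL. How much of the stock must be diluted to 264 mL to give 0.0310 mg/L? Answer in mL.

52.8 mL

0.0310 mg/L = 31.0 ng/mL.
V₁ = C₂V₂/C₁ = 31.0 × 264 / 155 = 52.8 mL.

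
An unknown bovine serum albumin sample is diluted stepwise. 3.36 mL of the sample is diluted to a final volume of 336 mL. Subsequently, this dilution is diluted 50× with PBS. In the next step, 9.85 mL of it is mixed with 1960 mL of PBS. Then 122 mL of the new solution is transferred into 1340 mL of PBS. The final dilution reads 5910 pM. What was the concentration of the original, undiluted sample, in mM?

Overall dilution factor = 100 × 50 × 200.0 × 11.98 = 1.20 × 10⁷.
Original = 5910 pM × 1.20 × 10⁷ = 7.08 × 10¹⁰ pM = 70.8 mM.

70.8 mM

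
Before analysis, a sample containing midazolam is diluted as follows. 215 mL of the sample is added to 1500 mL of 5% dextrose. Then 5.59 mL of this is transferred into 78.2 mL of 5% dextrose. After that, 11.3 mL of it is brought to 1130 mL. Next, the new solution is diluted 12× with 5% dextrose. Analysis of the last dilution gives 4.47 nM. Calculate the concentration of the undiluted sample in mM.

0.641 mM

Overall dilution factor = 7.977 × 14.99 × 100 × 12 = 1.43 × 10⁵.
Original = 4.47 nM × 1.43 × 10⁵ = 6.41 × 10⁵ nM = 0.641 mM.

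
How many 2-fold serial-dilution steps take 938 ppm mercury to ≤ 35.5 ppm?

Need 2ⁿ ≥ 26.4, so n ≥ log(26.4)/log(2) = 4.72.
Minimum whole steps: n = 5.

5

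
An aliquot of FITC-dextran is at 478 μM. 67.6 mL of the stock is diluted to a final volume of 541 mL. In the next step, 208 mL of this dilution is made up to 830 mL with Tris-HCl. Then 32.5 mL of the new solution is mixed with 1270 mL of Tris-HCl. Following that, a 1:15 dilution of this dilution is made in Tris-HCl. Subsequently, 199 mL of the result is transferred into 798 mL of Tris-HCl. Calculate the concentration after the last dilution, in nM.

Overall dilution factor = 8.003 × 3.990 × 40.08 × 15 × 5.010 = 9.62 × 10⁴.
478 μM / 9.62 × 10⁴ = 4.97 × 10⁻³ μM = 4.97 nM.

4.97 nM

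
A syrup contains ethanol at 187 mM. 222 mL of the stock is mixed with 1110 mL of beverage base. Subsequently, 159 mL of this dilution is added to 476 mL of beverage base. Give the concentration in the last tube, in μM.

Overall dilution factor = 6 × 3.994 = 24.0.
187 mM / 24.0 = 7.80 mM = 7800 μM.

7800 μM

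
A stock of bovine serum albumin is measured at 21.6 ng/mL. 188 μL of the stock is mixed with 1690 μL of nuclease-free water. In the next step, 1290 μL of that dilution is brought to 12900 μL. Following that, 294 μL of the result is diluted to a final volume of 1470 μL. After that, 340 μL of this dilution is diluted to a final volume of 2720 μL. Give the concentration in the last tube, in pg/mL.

Overall dilution factor = 9.989 × 10 × 5 × 8 = 3996.
21.6 ng/mL / 3996 = 5.41 × 10⁻³ ng/mL = 5.41 pg/mL.

5.41 pg/mL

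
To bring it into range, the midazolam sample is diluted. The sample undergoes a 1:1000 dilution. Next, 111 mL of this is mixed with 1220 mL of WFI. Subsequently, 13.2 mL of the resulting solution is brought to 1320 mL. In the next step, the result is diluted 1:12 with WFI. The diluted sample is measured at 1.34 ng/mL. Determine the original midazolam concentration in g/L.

19.3 g/L

Overall dilution factor = 1000 × 11.99 × 100 × 12 = 1.44 × 10⁷.
Original = 1.34 ng/mL × 1.44 × 10⁷ = 1.93 × 10⁷ ng/mL = 19.3 g/L.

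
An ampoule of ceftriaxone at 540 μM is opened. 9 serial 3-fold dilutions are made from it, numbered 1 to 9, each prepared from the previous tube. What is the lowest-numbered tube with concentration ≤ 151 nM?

Tube n has concentration 540 μM / 3ⁿ.
Need 3ⁿ ≥ 540 μM / 151 nM = 3576, so n ≥ 7.45.
First such tube: n = 8.

tube 8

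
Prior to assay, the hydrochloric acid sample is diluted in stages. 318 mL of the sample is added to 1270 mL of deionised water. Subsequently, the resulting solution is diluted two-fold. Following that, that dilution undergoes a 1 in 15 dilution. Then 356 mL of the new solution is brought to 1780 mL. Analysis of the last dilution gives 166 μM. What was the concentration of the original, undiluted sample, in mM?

Overall dilution factor = 4.994 × 2 × 15 × 5 = 749.
Original = 166 μM × 749 = 1.24 × 10⁵ μM = 124 mM.

124 mM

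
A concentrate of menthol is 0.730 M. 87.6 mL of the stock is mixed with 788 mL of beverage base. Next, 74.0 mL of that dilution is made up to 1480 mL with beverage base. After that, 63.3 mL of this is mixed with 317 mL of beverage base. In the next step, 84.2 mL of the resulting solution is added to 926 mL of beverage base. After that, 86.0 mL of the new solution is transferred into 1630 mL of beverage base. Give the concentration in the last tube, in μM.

2.54 μM

Overall dilution factor = 9.995 × 20 × 6.008 × 12.00 × 19.95 = 2.88 × 10⁵.
0.730 M / 2.88 × 10⁵ = 2.54 × 10⁻⁶ M = 2.54 μM.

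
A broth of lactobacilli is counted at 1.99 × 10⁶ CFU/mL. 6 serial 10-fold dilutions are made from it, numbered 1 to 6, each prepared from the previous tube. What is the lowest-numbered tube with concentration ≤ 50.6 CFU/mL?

Tube n has concentration 1.99 × 10⁶ CFU/mL / 10ⁿ.
Need 10ⁿ ≥ 1.99 × 10⁶ CFU/mL / 50.6 CFU/mL = 3.93 × 10⁴, so n ≥ 4.59.
First such tube: n = 5.

tube 5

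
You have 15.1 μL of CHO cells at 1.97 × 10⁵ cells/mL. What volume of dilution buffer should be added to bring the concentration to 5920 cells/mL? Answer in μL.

V₂ = C₁V₁/C₂ = 1.97 × 10⁵ × 15.1 / 5920 = 502 μL.
Diluent to add = V₂ − V₁ = 502 − 15.1 = 487 μL.

487 μL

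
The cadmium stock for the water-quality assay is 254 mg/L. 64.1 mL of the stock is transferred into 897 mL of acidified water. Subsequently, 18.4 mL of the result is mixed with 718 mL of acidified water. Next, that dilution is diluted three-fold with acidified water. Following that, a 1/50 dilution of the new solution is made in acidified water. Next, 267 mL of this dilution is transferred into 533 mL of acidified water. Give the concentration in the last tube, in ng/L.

Overall dilution factor = 14.99 × 40.02 × 3 × 50 × 2.996 = 2.70 × 10⁵.
254 mg/L / 2.70 × 10⁵ = 9.42 × 10⁻⁴ mg/L = 942 ng/L.

942 ng/L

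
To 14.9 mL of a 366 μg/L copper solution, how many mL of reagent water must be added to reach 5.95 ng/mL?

5.95 ng/mL = 5.95 μg/L.
V₂ = C₁V₁/C₂ = 366 × 14.9 / 5.95 = 917 mL.
Diluent to add = V₂ − V₁ = 917 − 14.9 = 902 mL.

902 mL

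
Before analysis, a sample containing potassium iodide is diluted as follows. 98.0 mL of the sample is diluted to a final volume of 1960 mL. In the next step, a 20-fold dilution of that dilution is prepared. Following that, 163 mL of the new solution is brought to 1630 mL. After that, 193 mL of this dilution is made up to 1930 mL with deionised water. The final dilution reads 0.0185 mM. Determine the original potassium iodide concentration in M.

0.740 M

Overall dilution factor = 20 × 20 × 10 × 10 = 4.00 × 10⁴.
Original = 0.0185 mM × 4.00 × 10⁴ = 740 mM = 0.740 M.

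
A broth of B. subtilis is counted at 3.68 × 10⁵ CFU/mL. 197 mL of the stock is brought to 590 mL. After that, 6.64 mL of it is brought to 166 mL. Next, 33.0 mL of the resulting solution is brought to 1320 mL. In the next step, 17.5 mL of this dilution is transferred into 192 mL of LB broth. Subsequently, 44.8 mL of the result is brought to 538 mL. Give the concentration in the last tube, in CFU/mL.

Overall dilution factor = 2.995 × 25 × 40 × 11.97 × 12.01 = 4.31 × 10⁵.
3.68 × 10⁵ CFU/mL / 4.31 × 10⁵ = 0.855 CFU/mL.

0.855 CFU/mL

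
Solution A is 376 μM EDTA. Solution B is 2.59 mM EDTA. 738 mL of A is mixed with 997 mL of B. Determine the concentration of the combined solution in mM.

1.65 mM

C_B = 2.59 mM = 2590 μM.
C_mix = (C_A·V_A + C_B·V_B)/(V_A + V_B) = (376×738 + 2590×997) / 1735 = 1648 μM = 1.65 mM.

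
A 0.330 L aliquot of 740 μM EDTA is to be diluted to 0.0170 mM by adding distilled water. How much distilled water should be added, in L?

0.0170 mM = 17.0 μM.
V₂ = C₁V₁/C₂ = 740 × 0.330 / 17.0 = 14.4 L.
Diluent to add = V₂ − V₁ = 14.4 − 0.330 = 14.0 L.

14.0 L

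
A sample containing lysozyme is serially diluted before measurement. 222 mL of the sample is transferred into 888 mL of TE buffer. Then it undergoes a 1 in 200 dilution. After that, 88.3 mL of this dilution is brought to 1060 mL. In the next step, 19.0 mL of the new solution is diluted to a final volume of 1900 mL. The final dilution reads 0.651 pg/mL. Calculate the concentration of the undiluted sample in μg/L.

Overall dilution factor = 5 × 200 × 12.00 × 100 = 1.20 × 10⁶.
Original = 0.651 pg/mL × 1.20 × 10⁶ = 7.81 × 10⁵ pg/mL = 781 μg/L.

781 μg/L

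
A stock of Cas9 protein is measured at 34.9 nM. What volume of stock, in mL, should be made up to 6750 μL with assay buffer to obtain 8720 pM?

8720 pM = 8.72 nM.
V₁ = C₂V₂/C₁ = 8.72 × 6750 / 34.9 = 1687 μL = 1.69 mL.

1.69 mL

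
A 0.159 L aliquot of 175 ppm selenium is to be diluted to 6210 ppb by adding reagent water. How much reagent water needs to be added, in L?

6210 ppb = 6.21 ppm.
V₂ = C₁V₁/C₂ = 175 × 0.159 / 6.21 = 4.48 L.
Diluent to add = V₂ − V₁ = 4.48 − 0.159 = 4.32 L.

4.32 L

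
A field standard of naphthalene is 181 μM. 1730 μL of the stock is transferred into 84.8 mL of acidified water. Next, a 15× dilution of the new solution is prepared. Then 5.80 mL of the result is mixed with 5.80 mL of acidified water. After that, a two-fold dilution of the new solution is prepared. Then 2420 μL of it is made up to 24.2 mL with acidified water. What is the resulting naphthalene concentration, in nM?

6.03 nM

Overall dilution factor = 50.02 × 15 × 2 × 2 × 10 = 3.00 × 10⁴.
181 μM / 3.00 × 10⁴ = 6.03 × 10⁻³ μM = 6.03 nM.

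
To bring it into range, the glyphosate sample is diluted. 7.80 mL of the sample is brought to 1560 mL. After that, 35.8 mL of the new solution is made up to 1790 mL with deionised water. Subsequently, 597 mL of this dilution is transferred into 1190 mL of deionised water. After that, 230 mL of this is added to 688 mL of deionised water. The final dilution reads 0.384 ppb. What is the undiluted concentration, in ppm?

45.9 ppm

Overall dilution factor = 200 × 50 × 2.993 × 3.991 = 1.19 × 10⁵.
Original = 0.384 ppb × 1.19 × 10⁵ = 4.59 × 10⁴ ppb = 45.9 ppm.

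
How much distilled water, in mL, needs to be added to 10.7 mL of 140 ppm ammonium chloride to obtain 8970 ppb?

8970 ppb = 8.97 ppm.
V₂ = C₁V₁/C₂ = 140 × 10.7 / 8.97 = 167 mL.
Diluent to add = V₂ − V₁ = 167 − 10.7 = 156 mL.

156 mL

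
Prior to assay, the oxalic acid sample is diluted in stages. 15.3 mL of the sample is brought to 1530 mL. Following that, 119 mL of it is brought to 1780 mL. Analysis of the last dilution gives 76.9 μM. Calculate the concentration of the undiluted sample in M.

Overall dilution factor = 100 × 14.96 = 1496.
Original = 76.9 μM × 1496 = 1.15 × 10⁵ μM = 0.115 M.

0.115 M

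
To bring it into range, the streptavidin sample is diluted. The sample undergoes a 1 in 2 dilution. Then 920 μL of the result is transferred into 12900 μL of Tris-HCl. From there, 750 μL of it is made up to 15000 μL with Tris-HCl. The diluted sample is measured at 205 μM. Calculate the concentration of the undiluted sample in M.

Overall dilution factor = 2 × 15.02 × 20 = 601.
Original = 205 μM × 601 = 1.23 × 10⁵ μM = 0.123 M.

0.123 M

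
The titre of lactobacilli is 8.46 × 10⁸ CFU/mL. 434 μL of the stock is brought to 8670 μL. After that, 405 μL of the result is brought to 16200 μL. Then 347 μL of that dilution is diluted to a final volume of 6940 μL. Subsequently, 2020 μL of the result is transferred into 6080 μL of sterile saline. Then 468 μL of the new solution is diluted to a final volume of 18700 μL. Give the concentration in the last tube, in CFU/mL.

Overall dilution factor = 19.98 × 40 × 20 × 4.010 × 39.96 = 2.56 × 10⁶.
8.46 × 10⁸ CFU/mL / 2.56 × 10⁶ = 330 CFU/mL.

330 CFU/mL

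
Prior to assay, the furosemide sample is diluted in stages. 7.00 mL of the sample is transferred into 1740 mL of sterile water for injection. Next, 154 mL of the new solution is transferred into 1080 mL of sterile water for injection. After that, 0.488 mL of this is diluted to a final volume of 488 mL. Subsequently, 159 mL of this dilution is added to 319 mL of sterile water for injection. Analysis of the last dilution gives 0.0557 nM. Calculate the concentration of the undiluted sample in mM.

Overall dilution factor = 249.6 × 8.013 × 1000 × 3.006 = 6.01 × 10⁶.
Original = 0.0557 nM × 6.01 × 10⁶ = 3.35 × 10⁵ nM = 0.335 mM.

0.335 mM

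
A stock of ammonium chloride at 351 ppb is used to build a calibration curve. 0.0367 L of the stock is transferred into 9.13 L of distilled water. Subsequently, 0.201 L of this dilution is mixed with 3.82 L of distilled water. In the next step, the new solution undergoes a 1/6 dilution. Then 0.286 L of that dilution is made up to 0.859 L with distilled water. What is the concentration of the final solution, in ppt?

3.90 ppt

Overall dilution factor = 249.8 × 20.00 × 6 × 3.003 = 9.00 × 10⁴.
351 ppb / 9.00 × 10⁴ = 3.90 × 10⁻³ ppb = 3.90 ppt.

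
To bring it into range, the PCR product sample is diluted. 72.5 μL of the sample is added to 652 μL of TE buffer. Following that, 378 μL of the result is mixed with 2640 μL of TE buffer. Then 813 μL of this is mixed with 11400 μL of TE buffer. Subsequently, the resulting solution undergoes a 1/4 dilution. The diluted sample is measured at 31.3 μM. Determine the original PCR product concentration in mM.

Overall dilution factor = 9.993 × 7.984 × 15.02 × 4 = 4794.
Original = 31.3 μM × 4794 = 1.50 × 10⁵ μM = 150 mM.

150 mM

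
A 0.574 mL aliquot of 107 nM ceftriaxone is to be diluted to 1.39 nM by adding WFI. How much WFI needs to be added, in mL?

43.6 mL

V₂ = C₁V₁/C₂ = 107 × 0.574 / 1.39 = 44.2 mL.
Diluent to add = V₂ − V₁ = 44.2 − 0.574 = 43.6 mL.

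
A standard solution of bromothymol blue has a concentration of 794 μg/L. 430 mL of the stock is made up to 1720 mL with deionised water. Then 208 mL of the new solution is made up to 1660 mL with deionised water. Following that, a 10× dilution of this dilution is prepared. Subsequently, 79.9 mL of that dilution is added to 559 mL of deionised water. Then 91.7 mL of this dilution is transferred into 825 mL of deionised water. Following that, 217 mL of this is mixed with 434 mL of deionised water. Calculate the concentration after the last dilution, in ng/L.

10.4 ng/L

Overall dilution factor = 4 × 7.981 × 10 × 7.996 × 9.997 × 3 = 7.66 × 10⁴.
794 μg/L / 7.66 × 10⁴ = 0.0104 μg/L = 10.4 ng/L.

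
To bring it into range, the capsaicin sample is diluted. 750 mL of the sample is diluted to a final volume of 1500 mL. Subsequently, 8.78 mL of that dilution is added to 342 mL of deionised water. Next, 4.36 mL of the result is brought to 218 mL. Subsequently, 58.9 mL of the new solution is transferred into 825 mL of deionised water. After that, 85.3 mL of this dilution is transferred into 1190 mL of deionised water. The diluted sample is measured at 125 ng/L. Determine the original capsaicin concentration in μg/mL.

112 μg/mL

Overall dilution factor = 2 × 39.95 × 50 × 15.01 × 14.95 = 8.96 × 10⁵.
Original = 125 ng/L × 8.96 × 10⁵ = 1.12 × 10⁸ ng/L = 112 μg/mL.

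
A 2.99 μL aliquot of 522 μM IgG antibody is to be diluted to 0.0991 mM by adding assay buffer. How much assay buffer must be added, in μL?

0.0991 mM = 99.1 μM.
V₂ = C₁V₁/C₂ = 522 × 2.99 / 99.1 = 15.7 μL.
Diluent to add = V₂ − V₁ = 15.7 − 2.99 = 12.8 μL.

12.8 μL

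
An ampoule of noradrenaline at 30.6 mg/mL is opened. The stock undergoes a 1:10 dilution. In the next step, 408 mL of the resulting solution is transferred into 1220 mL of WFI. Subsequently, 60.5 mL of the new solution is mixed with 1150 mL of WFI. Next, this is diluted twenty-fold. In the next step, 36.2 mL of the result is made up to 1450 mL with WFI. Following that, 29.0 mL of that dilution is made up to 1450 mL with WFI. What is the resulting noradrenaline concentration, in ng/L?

Overall dilution factor = 10 × 3.990 × 20.01 × 20 × 40.06 × 50 = 3.20 × 10⁷.
30.6 mg/mL / 3.20 × 10⁷ = 9.57 × 10⁻⁷ mg/mL = 957 ng/L.

957 ng/L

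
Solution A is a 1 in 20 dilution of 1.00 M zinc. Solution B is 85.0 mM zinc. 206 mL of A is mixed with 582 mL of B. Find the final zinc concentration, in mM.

75.9 mM

C_A = 1.00 M / 20 = 0.0500 M.
C_B = 85.0 mM = 0.0850 M.
C_mix = (C_A·V_A + C_B·V_B)/(V_A + V_B) = (0.0500×206 + 0.0850×582) / 788.0 = 0.0759 M = 75.9 mM.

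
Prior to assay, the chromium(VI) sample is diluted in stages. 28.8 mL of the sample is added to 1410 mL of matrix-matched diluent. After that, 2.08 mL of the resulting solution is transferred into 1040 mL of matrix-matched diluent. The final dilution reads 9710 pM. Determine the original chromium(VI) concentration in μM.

243 μM

Overall dilution factor = 49.96 × 501 = 2.50 × 10⁴.
Original = 9710 pM × 2.50 × 10⁴ = 2.43 × 10⁸ pM = 243 μM.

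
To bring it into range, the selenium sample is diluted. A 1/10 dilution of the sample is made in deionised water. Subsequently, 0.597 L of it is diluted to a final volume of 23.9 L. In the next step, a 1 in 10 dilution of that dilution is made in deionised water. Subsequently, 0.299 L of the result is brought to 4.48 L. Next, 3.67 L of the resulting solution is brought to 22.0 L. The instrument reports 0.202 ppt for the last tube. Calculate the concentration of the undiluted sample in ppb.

Overall dilution factor = 10 × 40.03 × 10 × 14.98 × 5.995 = 3.60 × 10⁵.
Original = 0.202 ppt × 3.60 × 10⁵ = 7.26 × 10⁴ ppt = 72.6 ppb.

72.6 ppb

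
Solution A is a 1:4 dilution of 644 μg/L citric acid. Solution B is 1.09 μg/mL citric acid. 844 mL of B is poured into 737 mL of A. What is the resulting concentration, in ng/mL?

C_A = 644 μg/L / 4 = 161 μg/L.
C_B = 1.09 μg/mL = 1090 μg/L.
C_mix = (C_A·V_A + C_B·V_B)/(V_A + V_B) = (161×737 + 1090×844) / 1581 = 657 μg/L = 657 ng/mL.

657 ng/mL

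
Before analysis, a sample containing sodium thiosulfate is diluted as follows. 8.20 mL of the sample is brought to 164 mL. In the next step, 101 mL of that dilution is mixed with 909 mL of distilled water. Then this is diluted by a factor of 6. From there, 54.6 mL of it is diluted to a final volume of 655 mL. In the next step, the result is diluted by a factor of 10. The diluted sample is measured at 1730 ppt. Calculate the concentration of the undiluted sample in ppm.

249 ppm

Overall dilution factor = 20 × 10 × 6 × 12.00 × 10 = 1.44 × 10⁵.
Original = 1730 ppt × 1.44 × 10⁵ = 2.49 × 10⁸ ppt = 249 ppm.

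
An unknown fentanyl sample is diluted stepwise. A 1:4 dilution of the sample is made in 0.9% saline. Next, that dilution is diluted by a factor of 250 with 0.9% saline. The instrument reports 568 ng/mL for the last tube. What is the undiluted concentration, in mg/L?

568 mg/L

Overall dilution factor = 4 × 250 = 1000.
Original = 568 ng/mL × 1000 = 5.68 × 10⁵ ng/mL = 568 mg/L.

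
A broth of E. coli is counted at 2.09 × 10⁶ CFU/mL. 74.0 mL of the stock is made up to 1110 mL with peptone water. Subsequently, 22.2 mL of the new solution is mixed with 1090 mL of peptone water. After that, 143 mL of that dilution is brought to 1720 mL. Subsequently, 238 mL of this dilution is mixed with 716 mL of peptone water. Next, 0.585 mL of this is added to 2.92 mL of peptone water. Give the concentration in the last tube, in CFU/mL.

9.63 CFU/mL

Overall dilution factor = 15 × 50.10 × 12.03 × 4.008 × 5.991 = 2.17 × 10⁵.
2.09 × 10⁶ CFU/mL / 2.17 × 10⁵ = 9.63 CFU/mL.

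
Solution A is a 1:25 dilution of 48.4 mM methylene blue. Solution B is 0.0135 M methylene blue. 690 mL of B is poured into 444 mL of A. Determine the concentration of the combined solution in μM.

C_A = 48.4 mM / 25 = 1.94 mM.
C_B = 0.0135 M = 13.5 mM.
C_mix = (C_A·V_A + C_B·V_B)/(V_A + V_B) = (1.94×444 + 13.5×690) / 1134 = 8.97 mM = 8970 μM.

8970 μM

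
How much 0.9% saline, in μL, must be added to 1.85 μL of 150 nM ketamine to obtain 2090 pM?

131 μL

2090 pM = 2.09 nM.
V₂ = C₁V₁/C₂ = 150 × 1.85 / 2.09 = 133 μL.
Diluent to add = V₂ − V₁ = 133 − 1.85 = 131 μL.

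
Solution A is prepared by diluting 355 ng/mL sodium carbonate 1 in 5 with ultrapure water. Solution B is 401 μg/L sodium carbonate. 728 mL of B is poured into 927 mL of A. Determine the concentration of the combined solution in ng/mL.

C_A = 355 ng/mL / 5 = 71.0 ng/mL.
C_B = 401 μg/L = 401 ng/mL.
C_mix = (C_A·V_A + C_B·V_B)/(V_A + V_B) = (71.0×927 + 401×728) / 1655 = 216 ng/mL.

216 ng/mL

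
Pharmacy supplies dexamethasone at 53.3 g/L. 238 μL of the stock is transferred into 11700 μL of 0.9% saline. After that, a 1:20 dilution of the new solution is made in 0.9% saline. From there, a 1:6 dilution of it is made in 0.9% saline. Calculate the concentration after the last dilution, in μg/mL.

Overall dilution factor = 50.16 × 20 × 6 = 6019.
53.3 g/L / 6019 = 8.86 × 10⁻³ g/L = 8.86 μg/mL.

8.86 μg/mL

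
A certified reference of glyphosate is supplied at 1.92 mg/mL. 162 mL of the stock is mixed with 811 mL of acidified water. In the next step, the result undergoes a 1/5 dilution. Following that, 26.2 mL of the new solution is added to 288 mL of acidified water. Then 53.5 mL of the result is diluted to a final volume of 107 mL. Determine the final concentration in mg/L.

Overall dilution factor = 6.006 × 5 × 11.99 × 2 = 720.
1.92 mg/mL / 720 = 2.67 × 10⁻³ mg/mL = 2.67 mg/L.

2.67 mg/L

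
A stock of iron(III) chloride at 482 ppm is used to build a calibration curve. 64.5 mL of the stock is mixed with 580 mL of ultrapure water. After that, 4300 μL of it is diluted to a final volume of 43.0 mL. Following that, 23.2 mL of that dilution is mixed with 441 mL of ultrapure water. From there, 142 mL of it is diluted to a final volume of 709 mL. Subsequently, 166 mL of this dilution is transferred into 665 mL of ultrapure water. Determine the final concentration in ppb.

Overall dilution factor = 9.992 × 10 × 20.01 × 4.993 × 5.006 = 5.00 × 10⁴.
482 ppm / 5.00 × 10⁴ = 9.65 × 10⁻³ ppm = 9.65 ppb.

9.65 ppb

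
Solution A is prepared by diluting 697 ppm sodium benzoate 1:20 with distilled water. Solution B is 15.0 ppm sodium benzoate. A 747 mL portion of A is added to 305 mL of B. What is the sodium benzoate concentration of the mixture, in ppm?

C_A = 697 ppm / 20 = 34.9 ppm.
C_mix = (C_A·V_A + C_B·V_B)/(V_A + V_B) = (34.9×747 + 15.0×305) / 1052 = 29.1 ppm.

29.1 ppm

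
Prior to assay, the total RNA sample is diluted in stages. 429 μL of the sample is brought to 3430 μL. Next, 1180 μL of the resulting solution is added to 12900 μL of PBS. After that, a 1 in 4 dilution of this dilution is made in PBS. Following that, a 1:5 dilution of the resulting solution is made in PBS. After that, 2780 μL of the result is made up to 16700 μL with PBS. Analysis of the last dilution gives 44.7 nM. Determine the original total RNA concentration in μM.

Overall dilution factor = 7.995 × 11.93 × 4 × 5 × 6.007 = 1.15 × 10⁴.
Original = 44.7 nM × 1.15 × 10⁴ = 5.12 × 10⁵ nM = 512 μM.

512 μM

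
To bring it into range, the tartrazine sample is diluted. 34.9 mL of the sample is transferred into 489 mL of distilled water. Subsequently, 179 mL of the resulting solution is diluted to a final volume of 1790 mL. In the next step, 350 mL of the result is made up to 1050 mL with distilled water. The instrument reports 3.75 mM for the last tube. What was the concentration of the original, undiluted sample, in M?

Overall dilution factor = 15.01 × 10 × 3 = 450.
Original = 3.75 mM × 450 = 1689 mM = 1.69 M.

1.69 M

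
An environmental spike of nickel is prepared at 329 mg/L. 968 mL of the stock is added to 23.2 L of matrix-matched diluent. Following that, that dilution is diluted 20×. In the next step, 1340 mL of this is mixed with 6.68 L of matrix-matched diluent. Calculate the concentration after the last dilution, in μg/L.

Overall dilution factor = 24.97 × 20 × 5.985 = 2989.
329 mg/L / 2989 = 0.110 mg/L = 110 μg/L.

110 μg/L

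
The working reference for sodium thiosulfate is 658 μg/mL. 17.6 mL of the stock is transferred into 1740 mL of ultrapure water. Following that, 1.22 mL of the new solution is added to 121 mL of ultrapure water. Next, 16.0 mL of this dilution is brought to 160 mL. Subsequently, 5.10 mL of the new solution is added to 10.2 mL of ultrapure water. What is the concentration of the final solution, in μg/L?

Overall dilution factor = 99.86 × 100.2 × 10 × 3 = 3.00 × 10⁵.
658 μg/mL / 3.00 × 10⁵ = 2.19 × 10⁻³ μg/mL = 2.19 μg/L.

2.19 μg/L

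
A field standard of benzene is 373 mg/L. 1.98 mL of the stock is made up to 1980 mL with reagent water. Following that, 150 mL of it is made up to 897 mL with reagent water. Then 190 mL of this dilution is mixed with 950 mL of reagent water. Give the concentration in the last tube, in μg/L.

Overall dilution factor = 1000 × 5.980 × 6 = 3.59 × 10⁴.
373 mg/L / 3.59 × 10⁴ = 0.0104 mg/L = 10.4 μg/L.

10.4 μg/L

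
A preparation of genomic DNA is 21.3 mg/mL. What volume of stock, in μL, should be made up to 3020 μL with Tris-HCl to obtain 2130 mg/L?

2130 mg/L = 2.13 mg/mL.
V₁ = C₂V₂/C₁ = 2.13 × 3020 / 21.3 = 302 μL.

302 μL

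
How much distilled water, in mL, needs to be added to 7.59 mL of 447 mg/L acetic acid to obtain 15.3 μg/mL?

15.3 μg/mL = 15.3 mg/L.
V₂ = C₁V₁/C₂ = 447 × 7.59 / 15.3 = 222 mL.
Diluent to add = V₂ − V₁ = 222 − 7.59 = 214 mL.

214 mL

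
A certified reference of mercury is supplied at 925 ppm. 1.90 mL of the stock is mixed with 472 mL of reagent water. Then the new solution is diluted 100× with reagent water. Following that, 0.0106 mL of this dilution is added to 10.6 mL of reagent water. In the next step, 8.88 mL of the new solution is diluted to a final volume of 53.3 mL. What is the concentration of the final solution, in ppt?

Overall dilution factor = 249.4 × 100 × 1001 × 6.002 = 1.50 × 10⁸.
925 ppm / 1.50 × 10⁸ = 6.17 × 10⁻⁶ ppm = 6.17 ppt.

6.17 ppt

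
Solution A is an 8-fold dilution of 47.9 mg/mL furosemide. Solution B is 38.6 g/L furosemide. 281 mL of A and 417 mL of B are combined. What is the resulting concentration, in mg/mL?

25.5 mg/mL

C_A = 47.9 mg/mL / 8 = 5.99 mg/mL.
C_B = 38.6 g/L = 38.6 mg/mL.
C_mix = (C_A·V_A + C_B·V_B)/(V_A + V_B) = (5.99×281 + 38.6×417) / 698.0 = 25.5 mg/mL.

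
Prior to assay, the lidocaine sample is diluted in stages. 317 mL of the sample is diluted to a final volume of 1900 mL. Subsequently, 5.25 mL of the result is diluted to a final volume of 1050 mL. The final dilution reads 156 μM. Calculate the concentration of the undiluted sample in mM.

187 mM

Overall dilution factor = 5.994 × 200 = 1199.
Original = 156 μM × 1199 = 1.87 × 10⁵ μM = 187 mM.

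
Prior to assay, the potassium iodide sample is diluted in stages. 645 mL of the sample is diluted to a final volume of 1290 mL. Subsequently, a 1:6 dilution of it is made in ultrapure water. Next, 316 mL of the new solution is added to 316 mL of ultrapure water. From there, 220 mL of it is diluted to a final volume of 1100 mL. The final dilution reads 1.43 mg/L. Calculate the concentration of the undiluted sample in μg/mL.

172 μg/mL

Overall dilution factor = 2 × 6 × 2 × 5 = 120.
Original = 1.43 mg/L × 120 = 172 mg/L = 172 μg/mL.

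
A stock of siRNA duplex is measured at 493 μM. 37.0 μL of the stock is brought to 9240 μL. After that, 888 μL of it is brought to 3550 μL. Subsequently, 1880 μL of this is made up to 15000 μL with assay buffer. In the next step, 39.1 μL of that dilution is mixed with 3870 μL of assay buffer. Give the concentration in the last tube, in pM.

Overall dilution factor = 249.7 × 3.998 × 7.979 × 99.98 = 7.96 × 10⁵.
493 μM / 7.96 × 10⁵ = 6.19 × 10⁻⁴ μM = 619 pM.

619 pM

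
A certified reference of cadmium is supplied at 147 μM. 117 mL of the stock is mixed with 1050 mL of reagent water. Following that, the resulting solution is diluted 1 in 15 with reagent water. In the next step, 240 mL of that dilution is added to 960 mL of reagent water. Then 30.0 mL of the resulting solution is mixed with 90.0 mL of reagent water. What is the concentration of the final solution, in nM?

Overall dilution factor = 9.974 × 15 × 5 × 4 = 2992.
147 μM / 2992 = 0.0491 μM = 49.1 nM.

49.1 nM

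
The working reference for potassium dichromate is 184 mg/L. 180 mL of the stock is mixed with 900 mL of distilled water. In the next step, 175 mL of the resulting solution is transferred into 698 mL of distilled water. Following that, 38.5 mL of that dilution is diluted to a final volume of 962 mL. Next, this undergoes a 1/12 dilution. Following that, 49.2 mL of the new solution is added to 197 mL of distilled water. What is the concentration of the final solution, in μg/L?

Overall dilution factor = 6 × 4.989 × 24.99 × 12 × 5.004 = 4.49 × 10⁴.
184 mg/L / 4.49 × 10⁴ = 4.10 × 10⁻³ mg/L = 4.10 μg/L.

4.10 μg/L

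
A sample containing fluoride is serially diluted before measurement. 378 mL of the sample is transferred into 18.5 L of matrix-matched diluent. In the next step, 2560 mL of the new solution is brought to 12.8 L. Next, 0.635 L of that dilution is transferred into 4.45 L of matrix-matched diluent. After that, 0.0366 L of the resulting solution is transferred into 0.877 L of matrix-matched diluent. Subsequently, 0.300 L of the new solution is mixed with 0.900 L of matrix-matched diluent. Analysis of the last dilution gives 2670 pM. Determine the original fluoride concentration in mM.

Overall dilution factor = 49.94 × 5 × 8.008 × 24.96 × 4 = 2.00 × 10⁵.
Original = 2670 pM × 2.00 × 10⁵ = 5.33 × 10⁸ pM = 0.533 mM.

0.533 mM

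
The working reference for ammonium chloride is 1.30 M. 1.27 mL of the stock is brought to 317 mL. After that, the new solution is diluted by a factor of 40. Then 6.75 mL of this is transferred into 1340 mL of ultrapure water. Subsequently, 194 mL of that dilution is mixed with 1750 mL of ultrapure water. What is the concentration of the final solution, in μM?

0.0651 μM

Overall dilution factor = 249.6 × 40 × 199.5 × 10.02 = 2.00 × 10⁷.
1.30 M / 2.00 × 10⁷ = 6.51 × 10⁻⁸ M = 0.0651 μM.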